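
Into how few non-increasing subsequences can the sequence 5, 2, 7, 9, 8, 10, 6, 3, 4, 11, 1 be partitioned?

The minimum number of non-increasing subsequences covering a sequence equals the length of its longest strictly increasing subsequence.
LIS length is 5 (e.g. 5, 7, 9, 10, 11), so 5 piles are needed.

5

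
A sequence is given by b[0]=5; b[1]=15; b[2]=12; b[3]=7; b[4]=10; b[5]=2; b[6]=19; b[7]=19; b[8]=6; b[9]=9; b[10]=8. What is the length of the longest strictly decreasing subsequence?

5

Negate each value so 'decreasing' becomes 'increasing', then run patience tails on the negated sequence:
-5 → extends → [-5]
-15 → replaces -5 → [-15]
-12 → extends → [-15, -12]
-7 → extends → [-15, -12, -7]
-10 → replaces -7 → [-15, -12, -10]
-2 → extends → [-15, -12, -10, -2]
-19 → replaces -15 → [-19, -12, -10, -2]
-19 → already a tail → [-19, -12, -10, -2]
-6 → replaces -2 → [-19, -12, -10, -6]
-9 → replaces -6 → [-19, -12, -10, -9]
-8 → extends → [-19, -12, -10, -9, -8]
Five tails, so the longest strictly decreasing subsequence of the original has length 5.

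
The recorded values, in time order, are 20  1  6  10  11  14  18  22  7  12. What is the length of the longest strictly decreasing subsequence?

3

Negate each value so 'decreasing' becomes 'increasing', then run patience tails on the negated sequence:
-20 → extends → [-20]
-1 → extends → [-20, -1]
-6 → replaces -1 → [-20, -6]
-10 → replaces -6 → [-20, -10]
-11 → replaces -10 → [-20, -11]
-14 → replaces -11 → [-20, -14]
-18 → replaces -14 → [-20, -18]
-22 → replaces -20 → [-22, -18]
-7 → extends → [-22, -18, -7]
-12 → replaces -7 → [-22, -18, -12]
Three tails, so the longest strictly decreasing subsequence of the original has length 3.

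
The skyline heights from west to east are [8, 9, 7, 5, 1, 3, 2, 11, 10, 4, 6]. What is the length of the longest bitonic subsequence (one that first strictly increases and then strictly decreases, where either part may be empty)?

6

inc[i] = longest strictly increasing subsequence ending at i; dec[i] = longest strictly decreasing subsequence starting at i:
i:      1  2  3  4  5  6  7  8  9 10 11
a[i]:   8  9  7  5  1  3  2 11 10  4  6
inc:    1  2  1  1  1  2  2  3  3  3  4
dec:    5  5  4  3  1  2  1  3  2  1  1
Best peak at i=2 (value 9): inc=2, dec=5, length 2+5−1 = 6.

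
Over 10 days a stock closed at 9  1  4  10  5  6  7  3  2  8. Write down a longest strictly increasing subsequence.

1, 4, 5, 6, 7, 8

Patience tails give the LIS length; then backtrack through the dp parents:
9 → extends → [9]
1 → replaces 9 → [1]
4 → extends → [1, 4]
10 → extends → [1, 4, 10]
5 → replaces 10 → [1, 4, 5]
6 → extends → [1, 4, 5, 6]
7 → extends → [1, 4, 5, 6, 7]
3 → replaces 4 → [1, 3, 5, 6, 7]
2 → replaces 3 → [1, 2, 5, 6, 7]
8 → extends → [1, 2, 5, 6, 7, 8]
Length 6; one witness is 1, 4, 5, 6, 7, 8.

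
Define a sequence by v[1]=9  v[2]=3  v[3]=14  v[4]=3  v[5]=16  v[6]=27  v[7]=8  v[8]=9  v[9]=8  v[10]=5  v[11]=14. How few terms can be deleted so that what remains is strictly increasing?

Fewest deletions = n − (longest strictly increasing subsequence).
i:      1  2  3  4  5  6  7  8  9 10 11
v[i]:   9  3 14  3 16 27  8  9  8  5 14
dp:     1  1  2  1  3  4  2  3  2  2  4
max dp = 4, so deletions = 11 − 4 = 7.

7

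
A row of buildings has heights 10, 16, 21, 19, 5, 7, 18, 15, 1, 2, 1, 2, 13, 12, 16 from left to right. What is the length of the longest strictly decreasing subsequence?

Negate each value so 'decreasing' becomes 'increasing', then run patience tails on the negated sequence:
-10 → extends → [-10]
-16 → replaces -10 → [-16]
-21 → replaces -16 → [-21]
-19 → extends → [-21, -19]
-5 → extends → [-21, -19, -5]
-7 → replaces -5 → [-21, -19, -7]
-18 → replaces -7 → [-21, -19, -18]
-15 → extends → [-21, -19, -18, -15]
-1 → extends → [-21, -19, -18, -15, -1]
-2 → replaces -1 → [-21, -19, -18, -15, -2]
-1 → extends → [-21, -19, -18, -15, -2, -1]
-2 → already a tail → [-21, -19, -18, -15, -2, -1]
-13 → replaces -2 → [-21, -19, -18, -15, -13, -1]
-12 → replaces -1 → [-21, -19, -18, -15, -13, -12]
-16 → replaces -15 → [-21, -19, -18, -16, -13, -12]
Six tails, so the longest strictly decreasing subsequence of the original has length 6.

6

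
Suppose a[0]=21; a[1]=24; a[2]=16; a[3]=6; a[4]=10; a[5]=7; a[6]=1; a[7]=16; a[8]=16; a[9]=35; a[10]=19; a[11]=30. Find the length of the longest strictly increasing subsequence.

Track the smallest tail for each achievable length (strict):
21 → extends → [21]
24 → extends → [21, 24]
16 → replaces 21 → [16, 24]
6 → replaces 16 → [6, 24]
10 → replaces 24 → [6, 10]
7 → replaces 10 → [6, 7]
1 → replaces 6 → [1, 7]
16 → extends → [1, 7, 16]
16 → already a tail → [1, 7, 16]
35 → extends → [1, 7, 16, 35]
19 → replaces 35 → [1, 7, 16, 19]
30 → extends → [1, 7, 16, 19, 30]
Five tails, so the longest strictly increasing subsequence has length 5 (e.g. 6, 10, 16, 19, 30).

5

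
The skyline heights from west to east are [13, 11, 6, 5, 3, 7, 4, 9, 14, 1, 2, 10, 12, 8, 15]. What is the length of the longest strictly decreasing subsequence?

6

Negate each value so 'decreasing' becomes 'increasing', then run patience tails on the negated sequence:
-13 → extends → [-13]
-11 → extends → [-13, -11]
-6 → extends → [-13, -11, -6]
-5 → extends → [-13, -11, -6, -5]
-3 → extends → [-13, -11, -6, -5, -3]
-7 → replaces -6 → [-13, -11, -7, -5, -3]
-4 → replaces -3 → [-13, -11, -7, -5, -4]
-9 → replaces -7 → [-13, -11, -9, -5, -4]
-14 → replaces -13 → [-14, -11, -9, -5, -4]
-1 → extends → [-14, -11, -9, -5, -4, -1]
-2 → replaces -1 → [-14, -11, -9, -5, -4, -2]
-10 → replaces -9 → [-14, -11, -10, -5, -4, -2]
-12 → replaces -11 → [-14, -12, -10, -5, -4, -2]
-8 → replaces -5 → [-14, -12, -10, -8, -4, -2]
-15 → replaces -14 → [-15, -12, -10, -8, -4, -2]
Six tails, so the longest strictly decreasing subsequence of the original has length 6.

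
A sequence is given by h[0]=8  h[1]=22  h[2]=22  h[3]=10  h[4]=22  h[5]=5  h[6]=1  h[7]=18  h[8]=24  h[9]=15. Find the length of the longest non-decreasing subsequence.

5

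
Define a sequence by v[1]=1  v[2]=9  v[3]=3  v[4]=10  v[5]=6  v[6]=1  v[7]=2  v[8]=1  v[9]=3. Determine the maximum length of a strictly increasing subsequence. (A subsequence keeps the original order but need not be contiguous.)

Track the smallest tail for each achievable length (strict):
1 → extends → [1]
9 → extends → [1, 9]
3 → replaces 9 → [1, 3]
10 → extends → [1, 3, 10]
6 → replaces 10 → [1, 3, 6]
1 → already a tail → [1, 3, 6]
2 → replaces 3 → [1, 2, 6]
1 → already a tail → [1, 2, 6]
3 → replaces 6 → [1, 2, 3]
Three tails, so the longest strictly increasing subsequence has length 3 (e.g. 1, 9, 10).

3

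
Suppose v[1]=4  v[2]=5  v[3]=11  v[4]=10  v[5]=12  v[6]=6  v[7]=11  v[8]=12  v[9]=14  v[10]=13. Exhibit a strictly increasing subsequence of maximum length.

4, 5, 10, 11, 12, 14

Patience tails give the LIS length; then backtrack through the dp parents:
4 → extends → [4]
5 → extends → [4, 5]
11 → extends → [4, 5, 11]
10 → replaces 11 → [4, 5, 10]
12 → extends → [4, 5, 10, 12]
6 → replaces 10 → [4, 5, 6, 12]
11 → replaces 12 → [4, 5, 6, 11]
12 → extends → [4, 5, 6, 11, 12]
14 → extends → [4, 5, 6, 11, 12, 14]
13 → replaces 14 → [4, 5, 6, 11, 12, 13]
Length 6; one witness is 4, 5, 10, 11, 12, 14.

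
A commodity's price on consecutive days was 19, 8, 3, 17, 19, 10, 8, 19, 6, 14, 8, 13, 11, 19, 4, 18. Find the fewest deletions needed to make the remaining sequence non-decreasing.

11

Fewest deletions = n − (longest non-decreasing subsequence).
Patience tails:
19 → extends → [19]
8 → replaces 19 → [8]
3 → replaces 8 → [3]
17 → extends → [3, 17]
19 → extends → [3, 17, 19]
10 → replaces 17 → [3, 10, 19]
8 → replaces 10 → [3, 8, 19]
19 → extends → [3, 8, 19, 19]
6 → replaces 8 → [3, 6, 19, 19]
14 → replaces 19 → [3, 6, 14, 19]
8 → replaces 14 → [3, 6, 8, 19]
13 → replaces 19 → [3, 6, 8, 13]
11 → replaces 13 → [3, 6, 8, 11]
19 → extends → [3, 6, 8, 11, 19]
4 → replaces 6 → [3, 4, 8, 11, 19]
18 → replaces 19 → [3, 4, 8, 11, 18]
Longest non-decreasing subsequence has length 5, so deletions = 16 − 5 = 11.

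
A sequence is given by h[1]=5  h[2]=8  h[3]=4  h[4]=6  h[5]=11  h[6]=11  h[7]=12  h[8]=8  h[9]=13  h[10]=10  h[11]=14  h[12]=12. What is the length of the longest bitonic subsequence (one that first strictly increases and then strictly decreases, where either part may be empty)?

7

inc[i] = longest strictly increasing subsequence ending at i; dec[i] = longest strictly decreasing subsequence starting at i:
i:      1  2  3  4  5  6  7  8  9 10 11 12
h[i]:   5  8  4  6 11 11 12  8 13 10 14 12
inc:    1  2  1  2  3  3  4  3  5  4  6  5
dec:    2  2  1  1  2  2  2  1  2  1  2  1
Best peak at i=11 (value 14): inc=6, dec=2, length 6+2−1 = 7.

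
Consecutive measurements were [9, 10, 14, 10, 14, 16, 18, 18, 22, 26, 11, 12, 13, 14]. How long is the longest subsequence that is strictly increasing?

Track the smallest tail for each achievable length (strict):
9 → extends → [9]
10 → extends → [9, 10]
14 → extends → [9, 10, 14]
10 → already a tail → [9, 10, 14]
14 → already a tail → [9, 10, 14]
16 → extends → [9, 10, 14, 16]
18 → extends → [9, 10, 14, 16, 18]
18 → already a tail → [9, 10, 14, 16, 18]
22 → extends → [9, 10, 14, 16, 18, 22]
26 → extends → [9, 10, 14, 16, 18, 22, 26]
11 → replaces 14 → [9, 10, 11, 16, 18, 22, 26]
12 → replaces 16 → [9, 10, 11, 12, 18, 22, 26]
13 → replaces 18 → [9, 10, 11, 12, 13, 22, 26]
14 → replaces 22 → [9, 10, 11, 12, 13, 14, 26]
Seven tails, so the longest strictly increasing subsequence has length 7 (e.g. 9, 10, 14, 16, 18, 22, 26).

7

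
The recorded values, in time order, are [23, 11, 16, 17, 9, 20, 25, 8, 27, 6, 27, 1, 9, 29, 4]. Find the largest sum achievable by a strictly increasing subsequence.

145

Let S[i] be the best sum of a strictly increasing subsequence ending at i:
i:       1   2   3   4   5   6   7   8   9  10  11  12  13  14  15
a[i]:   23  11  16  17   9  20  25   8  27   6  27   1   9  29   4
S:      23  11  27  44   9  64  89   8 116   6 116   1  17 145   5
Maximum is 145 (e.g. 11 + 16 + 17 + 20 + 25 + 27 + 29).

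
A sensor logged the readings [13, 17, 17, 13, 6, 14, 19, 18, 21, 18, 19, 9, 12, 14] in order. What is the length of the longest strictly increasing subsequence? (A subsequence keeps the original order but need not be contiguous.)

4

Track the smallest tail for each achievable length (strict):
13 → extends → [13]
17 → extends → [13, 17]
17 → already a tail → [13, 17]
13 → already a tail → [13, 17]
6 → replaces 13 → [6, 17]
14 → replaces 17 → [6, 14]
19 → extends → [6, 14, 19]
18 → replaces 19 → [6, 14, 18]
21 → extends → [6, 14, 18, 21]
18 → already a tail → [6, 14, 18, 21]
19 → replaces 21 → [6, 14, 18, 19]
9 → replaces 14 → [6, 9, 18, 19]
12 → replaces 18 → [6, 9, 12, 19]
14 → replaces 19 → [6, 9, 12, 14]
Four tails, so the longest strictly increasing subsequence has length 4 (e.g. 13, 17, 19, 21).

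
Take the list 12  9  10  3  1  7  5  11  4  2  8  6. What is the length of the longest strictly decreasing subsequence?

Negate each value so 'decreasing' becomes 'increasing', then run patience tails on the negated sequence:
-12 → extends → [-12]
-9 → extends → [-12, -9]
-10 → replaces -9 → [-12, -10]
-3 → extends → [-12, -10, -3]
-1 → extends → [-12, -10, -3, -1]
-7 → replaces -3 → [-12, -10, -7, -1]
-5 → replaces -1 → [-12, -10, -7, -5]
-11 → replaces -10 → [-12, -11, -7, -5]
-4 → extends → [-12, -11, -7, -5, -4]
-2 → extends → [-12, -11, -7, -5, -4, -2]
-8 → replaces -7 → [-12, -11, -8, -5, -4, -2]
-6 → replaces -5 → [-12, -11, -8, -6, -4, -2]
Six tails, so the longest strictly decreasing subsequence of the original has length 6.

6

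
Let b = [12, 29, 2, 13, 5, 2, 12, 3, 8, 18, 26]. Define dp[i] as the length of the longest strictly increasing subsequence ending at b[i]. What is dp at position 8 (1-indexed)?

dp[i] = 1 + max{dp[j] : j<i, b[j]<b[i]} (or 1 if no such j):
i:      1  2  3  4  5  6  7  8  9 10 11
b[i]:  12 29  2 13  5  2 12  3  8 18 26
dp:     1  2  1  2  2  1  3  2  3  4  5
At index 8 the value is 2.

2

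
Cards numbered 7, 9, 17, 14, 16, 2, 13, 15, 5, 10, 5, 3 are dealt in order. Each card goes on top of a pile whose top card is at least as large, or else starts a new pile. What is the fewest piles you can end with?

4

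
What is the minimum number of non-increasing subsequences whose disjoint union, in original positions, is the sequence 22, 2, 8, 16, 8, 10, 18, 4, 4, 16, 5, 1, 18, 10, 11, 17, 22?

7

Place each on the leftmost legal pile:
22 → new pile 1 (tops now [22])
2 → pile 1 (tops now [2])
8 → new pile 2 (tops now [2, 8])
16 → new pile 3 (tops now [2, 8, 16])
8 → pile 2 (tops now [2, 8, 16])
10 → pile 3 (tops now [2, 8, 10])
18 → new pile 4 (tops now [2, 8, 10, 18])
4 → pile 2 (tops now [2, 4, 10, 18])
4 → pile 2 (tops now [2, 4, 10, 18])
16 → pile 4 (tops now [2, 4, 10, 16])
5 → pile 3 (tops now [2, 4, 5, 16])
1 → pile 1 (tops now [1, 4, 5, 16])
18 → new pile 5 (tops now [1, 4, 5, 16, 18])
10 → pile 4 (tops now [1, 4, 5, 10, 18])
11 → pile 5 (tops now [1, 4, 5, 10, 11])
17 → new pile 6 (tops now [1, 4, 5, 10, 11, 17])
22 → new pile 7 (tops now [1, 4, 5, 10, 11, 17, 22])
Seven piles.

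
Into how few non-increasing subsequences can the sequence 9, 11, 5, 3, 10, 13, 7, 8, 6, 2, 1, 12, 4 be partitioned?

4

Place each on the leftmost legal pile:
9 → new pile 1 (tops now [9])
11 → new pile 2 (tops now [9, 11])
5 → pile 1 (tops now [5, 11])
3 → pile 1 (tops now [3, 11])
10 → pile 2 (tops now [3, 10])
13 → new pile 3 (tops now [3, 10, 13])
7 → pile 2 (tops now [3, 7, 13])
8 → pile 3 (tops now [3, 7, 8])
6 → pile 2 (tops now [3, 6, 8])
2 → pile 1 (tops now [2, 6, 8])
1 → pile 1 (tops now [1, 6, 8])
12 → new pile 4 (tops now [1, 6, 8, 12])
4 → pile 2 (tops now [1, 4, 8, 12])
Four piles.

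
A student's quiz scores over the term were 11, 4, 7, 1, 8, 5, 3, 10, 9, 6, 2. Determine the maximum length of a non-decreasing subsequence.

4

Let dp[i] be the length of the longest such subsequence ending at index i:
i:      1  2  3  4  5  6  7  8  9 10 11
a[i]:  11  4  7  1  8  5  3 10  9  6  2
dp:     1  1  2  1  3  2  2  4  4  3  2
Maximum dp value is 4.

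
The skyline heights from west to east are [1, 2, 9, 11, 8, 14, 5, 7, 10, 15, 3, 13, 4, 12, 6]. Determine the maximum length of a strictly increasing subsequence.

Track the smallest tail for each achievable length (strict):
1 → extends → [1]
2 → extends → [1, 2]
9 → extends → [1, 2, 9]
11 → extends → [1, 2, 9, 11]
8 → replaces 9 → [1, 2, 8, 11]
14 → extends → [1, 2, 8, 11, 14]
5 → replaces 8 → [1, 2, 5, 11, 14]
7 → replaces 11 → [1, 2, 5, 7, 14]
10 → replaces 14 → [1, 2, 5, 7, 10]
15 → extends → [1, 2, 5, 7, 10, 15]
3 → replaces 5 → [1, 2, 3, 7, 10, 15]
13 → replaces 15 → [1, 2, 3, 7, 10, 13]
4 → replaces 7 → [1, 2, 3, 4, 10, 13]
12 → replaces 13 → [1, 2, 3, 4, 10, 12]
6 → replaces 10 → [1, 2, 3, 4, 6, 12]
Six tails, so the longest strictly increasing subsequence has length 6 (e.g. 1, 2, 9, 11, 14, 15).

6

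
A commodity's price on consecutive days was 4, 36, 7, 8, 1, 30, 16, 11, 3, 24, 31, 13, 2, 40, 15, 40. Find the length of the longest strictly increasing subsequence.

7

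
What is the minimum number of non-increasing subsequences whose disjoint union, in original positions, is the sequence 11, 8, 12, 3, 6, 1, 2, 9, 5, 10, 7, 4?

Place each on the leftmost legal pile:
11 → new pile 1 (tops now [11])
8 → pile 1 (tops now [8])
12 → new pile 2 (tops now [8, 12])
3 → pile 1 (tops now [3, 12])
6 → pile 2 (tops now [3, 6])
1 → pile 1 (tops now [1, 6])
2 → pile 2 (tops now [1, 2])
9 → new pile 3 (tops now [1, 2, 9])
5 → pile 3 (tops now [1, 2, 5])
10 → new pile 4 (tops now [1, 2, 5, 10])
7 → pile 4 (tops now [1, 2, 5, 7])
4 → pile 3 (tops now [1, 2, 4, 7])
Four piles.

4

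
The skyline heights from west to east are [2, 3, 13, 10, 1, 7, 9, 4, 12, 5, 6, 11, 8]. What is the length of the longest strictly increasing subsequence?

6

Track the smallest tail for each achievable length (strict):
2 → extends → [2]
3 → extends → [2, 3]
13 → extends → [2, 3, 13]
10 → replaces 13 → [2, 3, 10]
1 → replaces 2 → [1, 3, 10]
7 → replaces 10 → [1, 3, 7]
9 → extends → [1, 3, 7, 9]
4 → replaces 7 → [1, 3, 4, 9]
12 → extends → [1, 3, 4, 9, 12]
5 → replaces 9 → [1, 3, 4, 5, 12]
6 → replaces 12 → [1, 3, 4, 5, 6]
11 → extends → [1, 3, 4, 5, 6, 11]
8 → replaces 11 → [1, 3, 4, 5, 6, 8]
Six tails, so the longest strictly increasing subsequence has length 6 (e.g. 2, 3, 4, 5, 6, 11).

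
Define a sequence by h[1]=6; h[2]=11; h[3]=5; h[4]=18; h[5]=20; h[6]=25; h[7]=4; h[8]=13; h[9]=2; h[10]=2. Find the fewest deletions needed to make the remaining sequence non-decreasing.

5

Fewest deletions = n − (longest non-decreasing subsequence).
Patience tails:
6 → extends → [6]
11 → extends → [6, 11]
5 → replaces 6 → [5, 11]
18 → extends → [5, 11, 18]
20 → extends → [5, 11, 18, 20]
25 → extends → [5, 11, 18, 20, 25]
4 → replaces 5 → [4, 11, 18, 20, 25]
13 → replaces 18 → [4, 11, 13, 20, 25]
2 → replaces 4 → [2, 11, 13, 20, 25]
2 → replaces 11 → [2, 2, 13, 20, 25]
Longest non-decreasing subsequence has length 5, so deletions = 10 − 5 = 5.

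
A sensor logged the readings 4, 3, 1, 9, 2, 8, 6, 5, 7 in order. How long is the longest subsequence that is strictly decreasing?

4

Negate each value so 'decreasing' becomes 'increasing', then run patience tails on the negated sequence:
-4 → extends → [-4]
-3 → extends → [-4, -3]
-1 → extends → [-4, -3, -1]
-9 → replaces -4 → [-9, -3, -1]
-2 → replaces -1 → [-9, -3, -2]
-8 → replaces -3 → [-9, -8, -2]
-6 → replaces -2 → [-9, -8, -6]
-5 → extends → [-9, -8, -6, -5]
-7 → replaces -6 → [-9, -8, -7, -5]
Four tails, so the longest strictly decreasing subsequence of the original has length 4.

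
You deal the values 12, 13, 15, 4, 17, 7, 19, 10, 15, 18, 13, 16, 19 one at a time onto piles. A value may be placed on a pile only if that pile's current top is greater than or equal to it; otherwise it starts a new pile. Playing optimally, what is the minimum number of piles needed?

6

The minimum number of non-increasing subsequences covering a sequence equals the length of its longest strictly increasing subsequence.
LIS length is 6 (e.g. 12, 13, 15, 17, 18, 19), so 6 piles are needed.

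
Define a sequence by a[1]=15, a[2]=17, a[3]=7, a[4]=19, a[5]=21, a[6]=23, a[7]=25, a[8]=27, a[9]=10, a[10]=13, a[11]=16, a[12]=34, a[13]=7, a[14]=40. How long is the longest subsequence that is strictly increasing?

9

Track the smallest tail for each achievable length (strict):
15 → extends → [15]
17 → extends → [15, 17]
7 → replaces 15 → [7, 17]
19 → extends → [7, 17, 19]
21 → extends → [7, 17, 19, 21]
23 → extends → [7, 17, 19, 21, 23]
25 → extends → [7, 17, 19, 21, 23, 25]
27 → extends → [7, 17, 19, 21, 23, 25, 27]
10 → replaces 17 → [7, 10, 19, 21, 23, 25, 27]
13 → replaces 19 → [7, 10, 13, 21, 23, 25, 27]
16 → replaces 21 → [7, 10, 13, 16, 23, 25, 27]
34 → extends → [7, 10, 13, 16, 23, 25, 27, 34]
7 → already a tail → [7, 10, 13, 16, 23, 25, 27, 34]
40 → extends → [7, 10, 13, 16, 23, 25, 27, 34, 40]
Nine tails, so the longest strictly increasing subsequence has length 9 (e.g. 15, 17, 19, 21, 23, 25, 27, 34, 40).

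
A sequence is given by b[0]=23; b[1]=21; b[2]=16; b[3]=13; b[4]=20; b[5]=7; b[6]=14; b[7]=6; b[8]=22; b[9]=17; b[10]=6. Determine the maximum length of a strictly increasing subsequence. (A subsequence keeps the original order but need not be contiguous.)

Track the smallest tail for each achievable length (strict):
23 → extends → [23]
21 → replaces 23 → [21]
16 → replaces 21 → [16]
13 → replaces 16 → [13]
20 → extends → [13, 20]
7 → replaces 13 → [7, 20]
14 → replaces 20 → [7, 14]
6 → replaces 7 → [6, 14]
22 → extends → [6, 14, 22]
17 → replaces 22 → [6, 14, 17]
6 → already a tail → [6, 14, 17]
Three tails, so the longest strictly increasing subsequence has length 3 (e.g. 16, 20, 22).

3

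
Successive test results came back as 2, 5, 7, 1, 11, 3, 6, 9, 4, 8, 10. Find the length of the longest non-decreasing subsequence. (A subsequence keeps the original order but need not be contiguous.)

Track the smallest tail for each achievable length (allowing ties):
2 → extends → [2]
5 → extends → [2, 5]
7 → extends → [2, 5, 7]
1 → replaces 2 → [1, 5, 7]
11 → extends → [1, 5, 7, 11]
3 → replaces 5 → [1, 3, 7, 11]
6 → replaces 7 → [1, 3, 6, 11]
9 → replaces 11 → [1, 3, 6, 9]
4 → replaces 6 → [1, 3, 4, 9]
8 → replaces 9 → [1, 3, 4, 8]
10 → extends → [1, 3, 4, 8, 10]
Five tails, so the longest non-decreasing subsequence has length 5 (e.g. 2, 5, 7, 9, 10).

5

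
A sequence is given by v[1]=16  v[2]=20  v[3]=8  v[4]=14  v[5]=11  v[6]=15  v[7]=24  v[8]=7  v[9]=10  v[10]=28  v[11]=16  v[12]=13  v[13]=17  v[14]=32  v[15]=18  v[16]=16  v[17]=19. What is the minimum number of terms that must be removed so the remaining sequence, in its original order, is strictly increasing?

10

Fewest deletions = n − (longest strictly increasing subsequence).
i:      1  2  3  4  5  6  7  8  9 10 11 12 13 14 15 16 17
v[i]:  16 20  8 14 11 15 24  7 10 28 16 13 17 32 18 16 19
dp:     1  2  1  2  2  3  4  1  2  5  4  3  5  6  6  4  7
max dp = 7, so deletions = 17 − 7 = 10.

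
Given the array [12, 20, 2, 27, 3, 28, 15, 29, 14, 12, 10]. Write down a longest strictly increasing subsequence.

12, 20, 27, 28, 29

Patience tails give the LIS length; then backtrack through the dp parents:
12 → extends → [12]
20 → extends → [12, 20]
2 → replaces 12 → [2, 20]
27 → extends → [2, 20, 27]
3 → replaces 20 → [2, 3, 27]
28 → extends → [2, 3, 27, 28]
15 → replaces 27 → [2, 3, 15, 28]
29 → extends → [2, 3, 15, 28, 29]
14 → replaces 15 → [2, 3, 14, 28, 29]
12 → replaces 14 → [2, 3, 12, 28, 29]
10 → replaces 12 → [2, 3, 10, 28, 29]
Length 5; one witness is 12, 20, 27, 28, 29.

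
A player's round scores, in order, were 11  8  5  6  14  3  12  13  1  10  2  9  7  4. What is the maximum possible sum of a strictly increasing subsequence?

36

Let S[i] be the best sum of a strictly increasing subsequence ending at i:
i:      1  2  3  4  5  6  7  8  9 10 11 12 13 14
a[i]:  11  8  5  6 14  3 12 13  1 10  2  9  7  4
S:     11  8  5 11 25  3 23 36  1 21  3 20 18  7
Maximum is 36 (e.g. 5 + 6 + 12 + 13).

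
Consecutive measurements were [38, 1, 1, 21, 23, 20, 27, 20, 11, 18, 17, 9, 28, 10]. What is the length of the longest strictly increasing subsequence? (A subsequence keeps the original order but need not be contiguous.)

Let dp[i] be the length of the longest such subsequence ending at index i:
i:      1  2  3  4  5  6  7  8  9 10 11 12 13 14
a[i]:  38  1  1 21 23 20 27 20 11 18 17  9 28 10
dp:     1  1  1  2  3  2  4  2  2  3  3  2  5  3
Maximum dp value is 5.

5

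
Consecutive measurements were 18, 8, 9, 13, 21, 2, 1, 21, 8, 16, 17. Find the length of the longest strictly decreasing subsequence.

4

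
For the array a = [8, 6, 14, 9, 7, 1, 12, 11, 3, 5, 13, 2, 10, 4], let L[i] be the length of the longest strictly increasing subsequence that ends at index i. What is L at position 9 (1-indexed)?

2

dp[i] = 1 + max{dp[j] : j<i, a[j]<a[i]} (or 1 if no such j):
i:      1  2  3  4  5  6  7  8  9 10 11 12 13 14
a[i]:   8  6 14  9  7  1 12 11  3  5 13  2 10  4
dp:     1  1  2  2  2  1  3  3  2  3  4  2  4  3
At index 9 the value is 2.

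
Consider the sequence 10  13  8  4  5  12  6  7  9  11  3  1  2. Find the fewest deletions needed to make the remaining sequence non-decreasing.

Fewest deletions = n − (longest non-decreasing subsequence).
Patience tails:
10 → extends → [10]
13 → extends → [10, 13]
8 → replaces 10 → [8, 13]
4 → replaces 8 → [4, 13]
5 → replaces 13 → [4, 5]
12 → extends → [4, 5, 12]
6 → replaces 12 → [4, 5, 6]
7 → extends → [4, 5, 6, 7]
9 → extends → [4, 5, 6, 7, 9]
11 → extends → [4, 5, 6, 7, 9, 11]
3 → replaces 4 → [3, 5, 6, 7, 9, 11]
1 → replaces 3 → [1, 5, 6, 7, 9, 11]
2 → replaces 5 → [1, 2, 6, 7, 9, 11]
Longest non-decreasing subsequence has length 6, so deletions = 13 − 6 = 7.

7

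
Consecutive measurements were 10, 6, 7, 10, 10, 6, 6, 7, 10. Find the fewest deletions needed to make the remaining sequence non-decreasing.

4

Fewest deletions = n − (longest non-decreasing subsequence).
Patience tails:
10 → extends → [10]
6 → replaces 10 → [6]
7 → extends → [6, 7]
10 → extends → [6, 7, 10]
10 → extends → [6, 7, 10, 10]
6 → replaces 7 → [6, 6, 10, 10]
6 → replaces 10 → [6, 6, 6, 10]
7 → replaces 10 → [6, 6, 6, 7]
10 → extends → [6, 6, 6, 7, 10]
Longest non-decreasing subsequence has length 5, so deletions = 9 − 5 = 4.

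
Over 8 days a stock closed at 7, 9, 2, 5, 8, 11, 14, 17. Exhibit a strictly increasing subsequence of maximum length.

2, 5, 8, 11, 14, 17

Patience tails give the LIS length; then backtrack through the dp parents:
7 → extends → [7]
9 → extends → [7, 9]
2 → replaces 7 → [2, 9]
5 → replaces 9 → [2, 5]
8 → extends → [2, 5, 8]
11 → extends → [2, 5, 8, 11]
14 → extends → [2, 5, 8, 11, 14]
17 → extends → [2, 5, 8, 11, 14, 17]
Length 6; one witness is 2, 5, 8, 11, 14, 17.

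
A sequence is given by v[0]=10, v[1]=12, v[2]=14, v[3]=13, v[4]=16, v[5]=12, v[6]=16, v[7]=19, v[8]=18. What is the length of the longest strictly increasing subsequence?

Let dp[i] be the length of the longest such subsequence ending at index i:
i:      0  1  2  3  4  5  6  7  8
v[i]:  10 12 14 13 16 12 16 19 18
dp:     1  2  3  3  4  2  4  5  5
Maximum dp value is 5.

5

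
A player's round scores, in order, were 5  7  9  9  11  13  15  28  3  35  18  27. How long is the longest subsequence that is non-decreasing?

9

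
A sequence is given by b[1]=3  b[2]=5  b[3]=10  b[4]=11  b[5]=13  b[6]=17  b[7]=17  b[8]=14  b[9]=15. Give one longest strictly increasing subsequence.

Patience tails give the LIS length; then backtrack through the dp parents:
3 → extends → [3]
5 → extends → [3, 5]
10 → extends → [3, 5, 10]
11 → extends → [3, 5, 10, 11]
13 → extends → [3, 5, 10, 11, 13]
17 → extends → [3, 5, 10, 11, 13, 17]
17 → already a tail → [3, 5, 10, 11, 13, 17]
14 → replaces 17 → [3, 5, 10, 11, 13, 14]
15 → extends → [3, 5, 10, 11, 13, 14, 15]
Length 7; one witness is 3, 5, 10, 11, 13, 14, 15.

3, 5, 10, 11, 13, 14, 15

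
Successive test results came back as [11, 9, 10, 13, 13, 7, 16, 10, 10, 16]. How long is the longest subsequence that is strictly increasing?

Let dp[i] be the length of the longest such subsequence ending at index i:
i:      1  2  3  4  5  6  7  8  9 10
a[i]:  11  9 10 13 13  7 16 10 10 16
dp:     1  1  2  3  3  1  4  2  2  4
Maximum dp value is 4.

4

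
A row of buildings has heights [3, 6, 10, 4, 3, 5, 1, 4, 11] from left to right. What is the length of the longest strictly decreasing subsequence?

Negate each value so 'decreasing' becomes 'increasing', then run patience tails on the negated sequence:
-3 → extends → [-3]
-6 → replaces -3 → [-6]
-10 → replaces -6 → [-10]
-4 → extends → [-10, -4]
-3 → extends → [-10, -4, -3]
-5 → replaces -4 → [-10, -5, -3]
-1 → extends → [-10, -5, -3, -1]
-4 → replaces -3 → [-10, -5, -4, -1]
-11 → replaces -10 → [-11, -5, -4, -1]
Four tails, so the longest strictly decreasing subsequence of the original has length 4.

4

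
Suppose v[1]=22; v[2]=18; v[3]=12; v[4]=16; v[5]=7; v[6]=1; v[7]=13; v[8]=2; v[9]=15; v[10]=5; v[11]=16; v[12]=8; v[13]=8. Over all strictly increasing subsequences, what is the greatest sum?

56

Let S[i] be the best sum of a strictly increasing subsequence ending at i:
i:      1  2  3  4  5  6  7  8  9 10 11 12 13
v[i]:  22 18 12 16  7  1 13  2 15  5 16  8  8
S:     22 18 12 28  7  1 25  3 40  8 56 16 16
Maximum is 56 (e.g. 12 + 13 + 15 + 16).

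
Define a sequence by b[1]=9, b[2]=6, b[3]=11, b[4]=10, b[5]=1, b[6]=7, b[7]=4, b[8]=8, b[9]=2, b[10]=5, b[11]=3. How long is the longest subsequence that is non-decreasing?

Track the smallest tail for each achievable length (allowing ties):
9 → extends → [9]
6 → replaces 9 → [6]
11 → extends → [6, 11]
10 → replaces 11 → [6, 10]
1 → replaces 6 → [1, 10]
7 → replaces 10 → [1, 7]
4 → replaces 7 → [1, 4]
8 → extends → [1, 4, 8]
2 → replaces 4 → [1, 2, 8]
5 → replaces 8 → [1, 2, 5]
3 → replaces 5 → [1, 2, 3]
Three tails, so the longest non-decreasing subsequence has length 3 (e.g. 6, 7, 8).

3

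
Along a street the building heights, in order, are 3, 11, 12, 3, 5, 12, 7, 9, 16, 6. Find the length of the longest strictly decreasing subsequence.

3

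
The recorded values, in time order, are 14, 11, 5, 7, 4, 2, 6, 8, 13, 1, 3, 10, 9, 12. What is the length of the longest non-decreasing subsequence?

Track the smallest tail for each achievable length (allowing ties):
14 → extends → [14]
11 → replaces 14 → [11]
5 → replaces 11 → [5]
7 → extends → [5, 7]
4 → replaces 5 → [4, 7]
2 → replaces 4 → [2, 7]
6 → replaces 7 → [2, 6]
8 → extends → [2, 6, 8]
13 → extends → [2, 6, 8, 13]
1 → replaces 2 → [1, 6, 8, 13]
3 → replaces 6 → [1, 3, 8, 13]
10 → replaces 13 → [1, 3, 8, 10]
9 → replaces 10 → [1, 3, 8, 9]
12 → extends → [1, 3, 8, 9, 12]
Five tails, so the longest non-decreasing subsequence has length 5 (e.g. 5, 7, 8, 10, 12).

5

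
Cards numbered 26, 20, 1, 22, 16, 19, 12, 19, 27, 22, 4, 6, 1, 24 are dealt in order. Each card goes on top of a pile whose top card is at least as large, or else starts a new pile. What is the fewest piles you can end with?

5

Place each on the leftmost legal pile:
26 → new pile 1 (tops now [26])
20 → pile 1 (tops now [20])
1 → pile 1 (tops now [1])
22 → new pile 2 (tops now [1, 22])
16 → pile 2 (tops now [1, 16])
19 → new pile 3 (tops now [1, 16, 19])
12 → pile 2 (tops now [1, 12, 19])
19 → pile 3 (tops now [1, 12, 19])
27 → new pile 4 (tops now [1, 12, 19, 27])
22 → pile 4 (tops now [1, 12, 19, 22])
4 → pile 2 (tops now [1, 4, 19, 22])
6 → pile 3 (tops now [1, 4, 6, 22])
1 → pile 1 (tops now [1, 4, 6, 22])
24 → new pile 5 (tops now [1, 4, 6, 22, 24])
Five piles.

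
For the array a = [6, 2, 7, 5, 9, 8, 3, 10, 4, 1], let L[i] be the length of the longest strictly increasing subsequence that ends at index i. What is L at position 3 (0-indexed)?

dp[i] = 1 + max{dp[j] : j<i, a[j]<a[i]} (or 1 if no such j):
i:      0  1  2  3  4  5  6  7  8  9
a[i]:   6  2  7  5  9  8  3 10  4  1
dp:     1  1  2  2  3  3  2  4  3  1
At index 3 the value is 2.

2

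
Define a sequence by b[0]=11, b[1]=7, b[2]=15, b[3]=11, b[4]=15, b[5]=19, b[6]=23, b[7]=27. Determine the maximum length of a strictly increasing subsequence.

6

Let dp[i] be the length of the longest such subsequence ending at index i:
i:      0  1  2  3  4  5  6  7
b[i]:  11  7 15 11 15 19 23 27
dp:     1  1  2  2  3  4  5  6
Maximum dp value is 6.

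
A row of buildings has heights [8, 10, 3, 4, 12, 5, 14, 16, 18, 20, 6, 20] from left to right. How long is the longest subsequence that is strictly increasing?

Track the smallest tail for each achievable length (strict):
8 → extends → [8]
10 → extends → [8, 10]
3 → replaces 8 → [3, 10]
4 → replaces 10 → [3, 4]
12 → extends → [3, 4, 12]
5 → replaces 12 → [3, 4, 5]
14 → extends → [3, 4, 5, 14]
16 → extends → [3, 4, 5, 14, 16]
18 → extends → [3, 4, 5, 14, 16, 18]
20 → extends → [3, 4, 5, 14, 16, 18, 20]
6 → replaces 14 → [3, 4, 5, 6, 16, 18, 20]
20 → already a tail → [3, 4, 5, 6, 16, 18, 20]
Seven tails, so the longest strictly increasing subsequence has length 7 (e.g. 8, 10, 12, 14, 16, 18, 20).

7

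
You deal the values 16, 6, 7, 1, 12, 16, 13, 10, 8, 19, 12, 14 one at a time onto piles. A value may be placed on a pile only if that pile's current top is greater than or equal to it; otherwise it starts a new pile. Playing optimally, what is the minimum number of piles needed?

5

The minimum number of non-increasing subsequences covering a sequence equals the length of its longest strictly increasing subsequence.
LIS length is 5 (e.g. 6, 7, 12, 16, 19), so 5 piles are needed.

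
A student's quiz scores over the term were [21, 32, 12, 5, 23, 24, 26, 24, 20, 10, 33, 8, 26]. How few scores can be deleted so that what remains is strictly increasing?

Fewest deletions = n − (longest strictly increasing subsequence).
Patience tails:
21 → extends → [21]
32 → extends → [21, 32]
12 → replaces 21 → [12, 32]
5 → replaces 12 → [5, 32]
23 → replaces 32 → [5, 23]
24 → extends → [5, 23, 24]
26 → extends → [5, 23, 24, 26]
24 → already a tail → [5, 23, 24, 26]
20 → replaces 23 → [5, 20, 24, 26]
10 → replaces 20 → [5, 10, 24, 26]
33 → extends → [5, 10, 24, 26, 33]
8 → replaces 10 → [5, 8, 24, 26, 33]
26 → already a tail → [5, 8, 24, 26, 33]
Longest strictly increasing subsequence has length 5, so deletions = 13 − 5 = 8.

8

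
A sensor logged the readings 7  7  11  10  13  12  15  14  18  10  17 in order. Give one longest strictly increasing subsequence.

7, 11, 13, 15, 18

Patience tails give the LIS length; then backtrack through the dp parents:
7 → extends → [7]
7 → already a tail → [7]
11 → extends → [7, 11]
10 → replaces 11 → [7, 10]
13 → extends → [7, 10, 13]
12 → replaces 13 → [7, 10, 12]
15 → extends → [7, 10, 12, 15]
14 → replaces 15 → [7, 10, 12, 14]
18 → extends → [7, 10, 12, 14, 18]
10 → already a tail → [7, 10, 12, 14, 18]
17 → replaces 18 → [7, 10, 12, 14, 17]
Length 5; one witness is 7, 11, 13, 15, 18.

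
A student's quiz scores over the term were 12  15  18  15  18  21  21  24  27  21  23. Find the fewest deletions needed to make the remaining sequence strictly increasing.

Fewest deletions = n − (longest strictly increasing subsequence).
Patience tails:
12 → extends → [12]
15 → extends → [12, 15]
18 → extends → [12, 15, 18]
15 → already a tail → [12, 15, 18]
18 → already a tail → [12, 15, 18]
21 → extends → [12, 15, 18, 21]
21 → already a tail → [12, 15, 18, 21]
24 → extends → [12, 15, 18, 21, 24]
27 → extends → [12, 15, 18, 21, 24, 27]
21 → already a tail → [12, 15, 18, 21, 24, 27]
23 → replaces 24 → [12, 15, 18, 21, 23, 27]
Longest strictly increasing subsequence has length 6, so deletions = 11 − 6 = 5.

5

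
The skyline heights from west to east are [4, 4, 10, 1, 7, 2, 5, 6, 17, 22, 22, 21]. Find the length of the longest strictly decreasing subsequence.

Negate each value so 'decreasing' becomes 'increasing', then run patience tails on the negated sequence:
-4 → extends → [-4]
-4 → already a tail → [-4]
-10 → replaces -4 → [-10]
-1 → extends → [-10, -1]
-7 → replaces -1 → [-10, -7]
-2 → extends → [-10, -7, -2]
-5 → replaces -2 → [-10, -7, -5]
-6 → replaces -5 → [-10, -7, -6]
-17 → replaces -10 → [-17, -7, -6]
-22 → replaces -17 → [-22, -7, -6]
-22 → already a tail → [-22, -7, -6]
-21 → replaces -7 → [-22, -21, -6]
Three tails, so the longest strictly decreasing subsequence of the original has length 3.

3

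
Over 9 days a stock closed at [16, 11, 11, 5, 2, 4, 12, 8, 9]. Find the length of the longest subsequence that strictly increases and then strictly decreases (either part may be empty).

4

inc[i] = longest strictly increasing subsequence ending at i; dec[i] = longest strictly decreasing subsequence starting at i:
i:      1  2  3  4  5  6  7  8  9
a[i]:  16 11 11  5  2  4 12  8  9
inc:    1  1  1  1  1  2  3  3  4
dec:    4  3  3  2  1  1  2  1  1
Best peak at i=1 (value 16): inc=1, dec=4, length 1+4−1 = 4.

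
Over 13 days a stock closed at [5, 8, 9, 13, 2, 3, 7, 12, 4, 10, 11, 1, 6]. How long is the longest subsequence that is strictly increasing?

Track the smallest tail for each achievable length (strict):
5 → extends → [5]
8 → extends → [5, 8]
9 → extends → [5, 8, 9]
13 → extends → [5, 8, 9, 13]
2 → replaces 5 → [2, 8, 9, 13]
3 → replaces 8 → [2, 3, 9, 13]
7 → replaces 9 → [2, 3, 7, 13]
12 → replaces 13 → [2, 3, 7, 12]
4 → replaces 7 → [2, 3, 4, 12]
10 → replaces 12 → [2, 3, 4, 10]
11 → extends → [2, 3, 4, 10, 11]
1 → replaces 2 → [1, 3, 4, 10, 11]
6 → replaces 10 → [1, 3, 4, 6, 11]
Five tails, so the longest strictly increasing subsequence has length 5 (e.g. 5, 8, 9, 10, 11).

5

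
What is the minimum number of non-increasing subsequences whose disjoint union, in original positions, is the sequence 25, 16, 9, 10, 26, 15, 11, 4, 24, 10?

Place each on the leftmost legal pile:
25 → new pile 1 (tops now [25])
16 → pile 1 (tops now [16])
9 → pile 1 (tops now [9])
10 → new pile 2 (tops now [9, 10])
26 → new pile 3 (tops now [9, 10, 26])
15 → pile 3 (tops now [9, 10, 15])
11 → pile 3 (tops now [9, 10, 11])
4 → pile 1 (tops now [4, 10, 11])
24 → new pile 4 (tops now [4, 10, 11, 24])
10 → pile 2 (tops now [4, 10, 11, 24])
Four piles.

4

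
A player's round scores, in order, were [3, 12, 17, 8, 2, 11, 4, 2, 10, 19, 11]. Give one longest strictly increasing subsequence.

3, 12, 17, 19

Patience tails give the LIS length; then backtrack through the dp parents:
3 → extends → [3]
12 → extends → [3, 12]
17 → extends → [3, 12, 17]
8 → replaces 12 → [3, 8, 17]
2 → replaces 3 → [2, 8, 17]
11 → replaces 17 → [2, 8, 11]
4 → replaces 8 → [2, 4, 11]
2 → already a tail → [2, 4, 11]
10 → replaces 11 → [2, 4, 10]
19 → extends → [2, 4, 10, 19]
11 → replaces 19 → [2, 4, 10, 11]
Length 4; one witness is 3, 12, 17, 19.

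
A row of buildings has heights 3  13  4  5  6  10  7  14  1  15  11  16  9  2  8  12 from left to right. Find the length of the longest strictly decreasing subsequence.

4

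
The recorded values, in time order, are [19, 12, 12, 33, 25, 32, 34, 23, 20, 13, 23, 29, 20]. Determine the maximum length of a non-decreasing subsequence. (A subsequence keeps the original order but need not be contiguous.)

5

Track the smallest tail for each achievable length (allowing ties):
19 → extends → [19]
12 → replaces 19 → [12]
12 → extends → [12, 12]
33 → extends → [12, 12, 33]
25 → replaces 33 → [12, 12, 25]
32 → extends → [12, 12, 25, 32]
34 → extends → [12, 12, 25, 32, 34]
23 → replaces 25 → [12, 12, 23, 32, 34]
20 → replaces 23 → [12, 12, 20, 32, 34]
13 → replaces 20 → [12, 12, 13, 32, 34]
23 → replaces 32 → [12, 12, 13, 23, 34]
29 → replaces 34 → [12, 12, 13, 23, 29]
20 → replaces 23 → [12, 12, 13, 20, 29]
Five tails, so the longest non-decreasing subsequence has length 5 (e.g. 12, 12, 25, 32, 34).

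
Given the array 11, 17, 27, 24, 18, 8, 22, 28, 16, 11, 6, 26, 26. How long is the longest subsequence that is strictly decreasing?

6

Negate each value so 'decreasing' becomes 'increasing', then run patience tails on the negated sequence:
-11 → extends → [-11]
-17 → replaces -11 → [-17]
-27 → replaces -17 → [-27]
-24 → extends → [-27, -24]
-18 → extends → [-27, -24, -18]
-8 → extends → [-27, -24, -18, -8]
-22 → replaces -18 → [-27, -24, -22, -8]
-28 → replaces -27 → [-28, -24, -22, -8]
-16 → replaces -8 → [-28, -24, -22, -16]
-11 → extends → [-28, -24, -22, -16, -11]
-6 → extends → [-28, -24, -22, -16, -11, -6]
-26 → replaces -24 → [-28, -26, -22, -16, -11, -6]
-26 → already a tail → [-28, -26, -22, -16, -11, -6]
Six tails, so the longest strictly decreasing subsequence of the original has length 6.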